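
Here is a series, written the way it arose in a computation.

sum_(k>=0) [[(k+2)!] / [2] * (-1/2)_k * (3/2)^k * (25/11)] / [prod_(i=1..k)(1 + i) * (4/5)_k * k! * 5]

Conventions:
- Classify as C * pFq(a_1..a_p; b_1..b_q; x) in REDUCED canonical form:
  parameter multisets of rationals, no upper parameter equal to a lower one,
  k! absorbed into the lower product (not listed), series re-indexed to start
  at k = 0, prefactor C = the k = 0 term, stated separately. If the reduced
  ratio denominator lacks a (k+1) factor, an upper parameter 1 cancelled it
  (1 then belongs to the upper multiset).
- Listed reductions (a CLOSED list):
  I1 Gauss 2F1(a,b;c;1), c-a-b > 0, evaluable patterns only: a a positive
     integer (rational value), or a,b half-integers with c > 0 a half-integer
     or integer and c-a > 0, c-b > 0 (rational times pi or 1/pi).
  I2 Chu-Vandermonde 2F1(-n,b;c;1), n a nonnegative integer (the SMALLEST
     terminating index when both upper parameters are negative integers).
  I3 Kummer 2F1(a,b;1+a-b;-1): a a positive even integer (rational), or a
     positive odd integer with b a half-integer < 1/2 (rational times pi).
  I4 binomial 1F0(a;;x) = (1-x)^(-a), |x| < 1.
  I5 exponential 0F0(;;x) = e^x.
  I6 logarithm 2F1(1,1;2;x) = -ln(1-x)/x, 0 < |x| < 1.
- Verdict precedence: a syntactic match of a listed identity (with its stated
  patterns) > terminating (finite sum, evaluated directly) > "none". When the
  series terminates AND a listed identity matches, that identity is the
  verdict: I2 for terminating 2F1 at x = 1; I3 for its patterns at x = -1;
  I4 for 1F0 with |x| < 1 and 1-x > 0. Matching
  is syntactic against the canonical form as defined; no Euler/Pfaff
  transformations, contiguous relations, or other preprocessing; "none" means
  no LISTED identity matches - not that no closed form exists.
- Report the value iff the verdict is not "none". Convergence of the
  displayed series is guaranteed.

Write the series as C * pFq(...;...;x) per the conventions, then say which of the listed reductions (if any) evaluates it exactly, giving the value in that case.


First insight: with t_0 = 5/11, the constant factors (prefactor 5/11) combine into one prefactor.
Adjacent-term ratio: r(k) = (3/2) * (k-1/2) (k+3) / [(k+4/5) (k+2) (k+1)] ; factor over Q: parameters, x = (3/2), and C = 5/11.

This is 5/11 * 2F2(-1/2, 3; 4/5, 2; 3/2) in reduced canonical form. Verdict: none. No listed pattern accepts 2F2(-1/2, 3; 4/5, 2; 3/2).


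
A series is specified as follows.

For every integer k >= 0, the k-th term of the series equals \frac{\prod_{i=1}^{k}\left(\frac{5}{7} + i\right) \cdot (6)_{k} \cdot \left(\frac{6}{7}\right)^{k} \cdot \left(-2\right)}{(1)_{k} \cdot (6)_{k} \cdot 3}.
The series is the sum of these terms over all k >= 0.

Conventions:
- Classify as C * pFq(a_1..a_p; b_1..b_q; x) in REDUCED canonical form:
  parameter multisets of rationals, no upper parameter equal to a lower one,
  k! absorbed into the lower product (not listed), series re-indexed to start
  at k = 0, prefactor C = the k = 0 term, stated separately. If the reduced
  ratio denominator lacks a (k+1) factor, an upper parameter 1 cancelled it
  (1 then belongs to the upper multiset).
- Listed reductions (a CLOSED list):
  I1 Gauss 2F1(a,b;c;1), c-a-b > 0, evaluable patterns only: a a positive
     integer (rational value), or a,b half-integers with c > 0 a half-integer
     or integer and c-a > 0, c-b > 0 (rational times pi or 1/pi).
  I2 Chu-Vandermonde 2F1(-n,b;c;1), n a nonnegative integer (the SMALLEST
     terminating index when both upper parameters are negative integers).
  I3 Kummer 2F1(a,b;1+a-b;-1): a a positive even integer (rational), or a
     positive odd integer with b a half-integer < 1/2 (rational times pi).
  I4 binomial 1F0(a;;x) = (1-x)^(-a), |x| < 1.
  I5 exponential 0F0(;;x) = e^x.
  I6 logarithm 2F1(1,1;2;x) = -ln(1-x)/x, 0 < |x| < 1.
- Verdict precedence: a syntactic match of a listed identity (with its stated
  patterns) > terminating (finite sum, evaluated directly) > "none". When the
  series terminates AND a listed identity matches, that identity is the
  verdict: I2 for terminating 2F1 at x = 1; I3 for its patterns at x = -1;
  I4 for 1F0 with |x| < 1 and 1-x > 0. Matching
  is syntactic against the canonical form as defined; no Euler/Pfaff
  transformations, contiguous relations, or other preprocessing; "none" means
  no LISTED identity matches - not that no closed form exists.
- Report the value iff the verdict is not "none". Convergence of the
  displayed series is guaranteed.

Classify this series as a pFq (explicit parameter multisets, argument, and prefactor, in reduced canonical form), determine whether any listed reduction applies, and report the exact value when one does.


First insight: t_0 being -\frac{2}{3}, the constant factors (prefactor -2/3) combine into one prefactor.
Term ratio: r(k) = \frac{6}{7} * (k+\frac{12}{7}) / [(k+1)] - rational in k. x = \frac{6}{7}; t_0 = -\frac{2}{3}; negate the roots.

Reduced: x = \frac{6}{7}, 1F0, upper = {\frac{12}{7}}, lower = {-}, C = -\frac{2}{3}. Verdict: this is the I4 binomial reduction (the 1F0 binomial series: exponent -12/7, x = \frac{6}{7}). Sum: \left(-\frac{2}{3}\right) \cdot \left(\frac{1}{7}\right)^{-\frac{12}{7}}.


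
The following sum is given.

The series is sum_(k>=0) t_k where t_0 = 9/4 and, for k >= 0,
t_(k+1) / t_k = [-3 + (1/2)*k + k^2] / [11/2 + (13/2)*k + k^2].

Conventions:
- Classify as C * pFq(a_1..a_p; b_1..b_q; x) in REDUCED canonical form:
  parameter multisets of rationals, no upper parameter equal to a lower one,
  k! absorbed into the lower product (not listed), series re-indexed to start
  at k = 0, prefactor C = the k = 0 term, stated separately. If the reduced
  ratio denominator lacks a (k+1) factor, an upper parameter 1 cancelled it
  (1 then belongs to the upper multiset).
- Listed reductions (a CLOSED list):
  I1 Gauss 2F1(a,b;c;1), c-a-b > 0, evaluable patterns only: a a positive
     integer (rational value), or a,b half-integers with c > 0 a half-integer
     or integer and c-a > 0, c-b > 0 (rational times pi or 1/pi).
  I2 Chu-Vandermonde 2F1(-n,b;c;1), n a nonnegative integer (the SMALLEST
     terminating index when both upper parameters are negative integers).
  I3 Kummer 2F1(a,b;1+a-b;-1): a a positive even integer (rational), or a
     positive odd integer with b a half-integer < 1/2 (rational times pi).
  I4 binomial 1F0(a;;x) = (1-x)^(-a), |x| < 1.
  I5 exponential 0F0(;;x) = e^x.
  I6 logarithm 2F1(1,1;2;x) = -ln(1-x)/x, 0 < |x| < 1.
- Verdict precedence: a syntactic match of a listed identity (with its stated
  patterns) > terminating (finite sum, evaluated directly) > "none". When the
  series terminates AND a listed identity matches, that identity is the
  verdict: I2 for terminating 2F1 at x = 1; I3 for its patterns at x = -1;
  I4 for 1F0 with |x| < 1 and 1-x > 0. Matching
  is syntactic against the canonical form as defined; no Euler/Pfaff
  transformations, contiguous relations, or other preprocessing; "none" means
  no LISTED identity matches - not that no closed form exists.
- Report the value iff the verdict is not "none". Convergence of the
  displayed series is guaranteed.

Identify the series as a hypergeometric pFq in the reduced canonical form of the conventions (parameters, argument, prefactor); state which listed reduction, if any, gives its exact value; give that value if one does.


This is 9/4 * 2F1(-3/2, 2; 11/2; 1) in reduced canonical form. Verdict (x = 1): Gauss (I1, integer-parameter pattern) applies (x = 1: the Gamma ratio telescopes since c-a-b = 5 > 0 and a = 2 in Z>0). Exact value: 189/160.

Key step: with t_0 = 9/4, roots of the ratio polynomials (prefactor 9/4) are the negated parameters.
Step ratio: r(k) = 1 * (k-3/2) (k+2) / [(k+11/2) (k+1)] - rational in k, leading ratio 1; with t_0 = 9/4, classification follows.


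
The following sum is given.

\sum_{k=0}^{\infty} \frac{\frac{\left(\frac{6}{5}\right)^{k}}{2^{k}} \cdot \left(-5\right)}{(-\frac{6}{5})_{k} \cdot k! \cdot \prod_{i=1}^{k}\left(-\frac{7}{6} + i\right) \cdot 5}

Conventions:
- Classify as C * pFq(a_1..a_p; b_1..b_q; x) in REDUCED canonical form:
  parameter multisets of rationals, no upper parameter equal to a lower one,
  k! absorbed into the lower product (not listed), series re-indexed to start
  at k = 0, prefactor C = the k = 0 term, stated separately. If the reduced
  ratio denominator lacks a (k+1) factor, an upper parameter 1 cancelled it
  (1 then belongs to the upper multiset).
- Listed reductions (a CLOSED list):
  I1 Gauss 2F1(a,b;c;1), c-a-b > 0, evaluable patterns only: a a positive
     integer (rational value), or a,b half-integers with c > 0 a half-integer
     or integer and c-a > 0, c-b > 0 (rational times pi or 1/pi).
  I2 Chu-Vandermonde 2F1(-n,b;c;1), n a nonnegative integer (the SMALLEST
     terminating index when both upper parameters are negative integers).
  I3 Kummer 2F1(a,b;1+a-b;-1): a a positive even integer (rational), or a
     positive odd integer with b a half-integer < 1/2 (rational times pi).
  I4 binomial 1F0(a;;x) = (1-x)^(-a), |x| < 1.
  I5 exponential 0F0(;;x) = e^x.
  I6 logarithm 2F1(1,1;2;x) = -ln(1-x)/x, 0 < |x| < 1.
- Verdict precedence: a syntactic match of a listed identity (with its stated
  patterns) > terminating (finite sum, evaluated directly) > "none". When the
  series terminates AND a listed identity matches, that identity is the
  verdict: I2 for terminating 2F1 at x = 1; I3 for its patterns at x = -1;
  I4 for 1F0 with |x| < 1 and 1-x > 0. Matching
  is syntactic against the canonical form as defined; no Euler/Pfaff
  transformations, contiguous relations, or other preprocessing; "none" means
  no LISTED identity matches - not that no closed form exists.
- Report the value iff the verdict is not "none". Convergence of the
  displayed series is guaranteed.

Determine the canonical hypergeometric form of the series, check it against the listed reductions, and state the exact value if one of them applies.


Classification (C = -1): 0F2 with upper {-}, lower {-\frac{6}{5}, -\frac{1}{6}}, argument x = \frac{3}{5}. Verdict: none. A 0F2 with upper {-} fits none of I1-I6 at x = \frac{3}{5}; the sum runs forever.

Structural cue: with t_0 = -1, the lower running product (C = -1, x = 3/5) is a rising factorial.
Ratio: r(k) = \frac{3}{5} * 1 / [(k-\frac{6}{5}) (k-\frac{1}{6}) (k+1)] - rational in k. x = \frac{3}{5}; t_0 = -1; negate the roots.


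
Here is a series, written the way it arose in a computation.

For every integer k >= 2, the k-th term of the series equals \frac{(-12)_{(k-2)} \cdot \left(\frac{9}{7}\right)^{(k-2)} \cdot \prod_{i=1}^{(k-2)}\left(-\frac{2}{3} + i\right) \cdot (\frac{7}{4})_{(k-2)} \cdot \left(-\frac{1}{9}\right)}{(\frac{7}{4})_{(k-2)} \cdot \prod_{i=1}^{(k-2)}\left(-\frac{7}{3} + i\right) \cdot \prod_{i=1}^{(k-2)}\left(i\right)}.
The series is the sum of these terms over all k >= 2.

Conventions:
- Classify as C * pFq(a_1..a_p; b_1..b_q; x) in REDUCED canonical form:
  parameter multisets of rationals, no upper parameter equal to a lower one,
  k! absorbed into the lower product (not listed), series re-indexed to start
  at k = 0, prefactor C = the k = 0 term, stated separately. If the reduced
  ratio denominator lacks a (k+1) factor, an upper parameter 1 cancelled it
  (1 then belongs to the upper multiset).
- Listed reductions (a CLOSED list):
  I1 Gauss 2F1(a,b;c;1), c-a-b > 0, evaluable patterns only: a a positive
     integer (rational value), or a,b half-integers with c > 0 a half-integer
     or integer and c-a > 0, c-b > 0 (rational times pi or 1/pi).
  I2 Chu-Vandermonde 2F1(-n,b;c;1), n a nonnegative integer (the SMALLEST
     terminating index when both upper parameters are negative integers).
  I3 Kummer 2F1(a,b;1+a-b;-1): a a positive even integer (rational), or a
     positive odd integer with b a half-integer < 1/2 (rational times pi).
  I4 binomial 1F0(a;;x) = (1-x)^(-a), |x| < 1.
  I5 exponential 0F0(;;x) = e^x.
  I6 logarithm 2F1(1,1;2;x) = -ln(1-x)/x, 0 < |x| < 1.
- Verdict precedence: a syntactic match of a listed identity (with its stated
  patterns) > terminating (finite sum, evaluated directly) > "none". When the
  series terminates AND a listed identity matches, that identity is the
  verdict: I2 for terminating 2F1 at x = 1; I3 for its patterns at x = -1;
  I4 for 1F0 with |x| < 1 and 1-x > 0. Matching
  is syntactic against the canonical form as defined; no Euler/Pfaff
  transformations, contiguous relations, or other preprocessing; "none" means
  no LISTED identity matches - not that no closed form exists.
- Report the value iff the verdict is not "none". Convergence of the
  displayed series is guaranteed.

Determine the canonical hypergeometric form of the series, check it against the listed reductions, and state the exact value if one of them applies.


x = \frac{9}{7} here; the reduced form reads 2F1, upper {-12, \frac{1}{3}}, lower {-\frac{4}{3}}, C = -\frac{1}{9}. Verdict: terminating - upper parameter -12 makes this a finite sum (last index 12), evaluated exactly. Value: -\frac{697480481218}{11869892438229}.

First insight: x = \frac{9}{7} and the parameter 7/4 appears in both the upper and lower lists and cancels.
Adjacent-term ratio: r(k) = \frac{9}{7} * (k-12) (k+\frac{1}{3}) / [(k-\frac{4}{3}) (k+1)] ; factor over Q: parameters, x = \frac{9}{7}, and C = -\frac{1}{9}.


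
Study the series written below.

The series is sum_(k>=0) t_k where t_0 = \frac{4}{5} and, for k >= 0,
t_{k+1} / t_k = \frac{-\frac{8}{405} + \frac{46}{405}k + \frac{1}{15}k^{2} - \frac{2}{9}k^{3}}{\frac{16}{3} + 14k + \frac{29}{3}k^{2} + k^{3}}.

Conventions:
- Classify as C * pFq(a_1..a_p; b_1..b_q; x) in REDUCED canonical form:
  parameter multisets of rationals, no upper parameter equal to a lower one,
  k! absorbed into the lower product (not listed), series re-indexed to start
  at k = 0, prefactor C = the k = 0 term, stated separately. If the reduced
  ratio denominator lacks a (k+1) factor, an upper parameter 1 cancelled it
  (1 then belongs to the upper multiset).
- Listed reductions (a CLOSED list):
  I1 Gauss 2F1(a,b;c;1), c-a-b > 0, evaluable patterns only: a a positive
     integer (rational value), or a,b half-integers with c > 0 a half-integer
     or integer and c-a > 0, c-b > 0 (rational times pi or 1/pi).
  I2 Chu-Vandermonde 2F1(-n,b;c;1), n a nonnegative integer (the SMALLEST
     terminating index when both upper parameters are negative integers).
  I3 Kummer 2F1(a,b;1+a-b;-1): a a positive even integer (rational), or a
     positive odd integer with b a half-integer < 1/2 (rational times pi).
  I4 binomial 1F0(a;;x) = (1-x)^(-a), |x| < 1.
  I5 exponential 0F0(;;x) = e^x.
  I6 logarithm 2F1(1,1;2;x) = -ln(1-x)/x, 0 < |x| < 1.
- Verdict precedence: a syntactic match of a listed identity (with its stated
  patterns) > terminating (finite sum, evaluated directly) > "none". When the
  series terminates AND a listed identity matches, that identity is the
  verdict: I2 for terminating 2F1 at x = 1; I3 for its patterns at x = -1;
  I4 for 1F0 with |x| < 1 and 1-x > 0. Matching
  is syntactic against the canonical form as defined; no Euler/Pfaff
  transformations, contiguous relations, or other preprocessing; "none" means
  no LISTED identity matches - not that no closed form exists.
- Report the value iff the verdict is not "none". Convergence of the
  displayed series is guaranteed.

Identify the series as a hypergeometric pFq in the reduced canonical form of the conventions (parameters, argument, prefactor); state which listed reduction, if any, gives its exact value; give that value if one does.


First insight: with t_0 = \frac{4}{5}, cancel k + 2/3 from the displayed ratio first; then C = 4/5.
Consecutive-term ratio: r(k) = -\frac{2}{9} * (k-\frac{4}{5}) (k-\frac{1}{6}) / [(k+8) (k+1)] - poly over poly, x = -\frac{2}{9} from leading terms; C = \frac{4}{5} at k = 0.

Canonical form: C = \frac{4}{5} times 2F1 with upper {-\frac{4}{5}, -\frac{1}{6}}, lower {8}, x = -\frac{2}{9}. Verdict: none here - no I1-I6 shape fits x = -\frac{2}{9} with lower {8}.


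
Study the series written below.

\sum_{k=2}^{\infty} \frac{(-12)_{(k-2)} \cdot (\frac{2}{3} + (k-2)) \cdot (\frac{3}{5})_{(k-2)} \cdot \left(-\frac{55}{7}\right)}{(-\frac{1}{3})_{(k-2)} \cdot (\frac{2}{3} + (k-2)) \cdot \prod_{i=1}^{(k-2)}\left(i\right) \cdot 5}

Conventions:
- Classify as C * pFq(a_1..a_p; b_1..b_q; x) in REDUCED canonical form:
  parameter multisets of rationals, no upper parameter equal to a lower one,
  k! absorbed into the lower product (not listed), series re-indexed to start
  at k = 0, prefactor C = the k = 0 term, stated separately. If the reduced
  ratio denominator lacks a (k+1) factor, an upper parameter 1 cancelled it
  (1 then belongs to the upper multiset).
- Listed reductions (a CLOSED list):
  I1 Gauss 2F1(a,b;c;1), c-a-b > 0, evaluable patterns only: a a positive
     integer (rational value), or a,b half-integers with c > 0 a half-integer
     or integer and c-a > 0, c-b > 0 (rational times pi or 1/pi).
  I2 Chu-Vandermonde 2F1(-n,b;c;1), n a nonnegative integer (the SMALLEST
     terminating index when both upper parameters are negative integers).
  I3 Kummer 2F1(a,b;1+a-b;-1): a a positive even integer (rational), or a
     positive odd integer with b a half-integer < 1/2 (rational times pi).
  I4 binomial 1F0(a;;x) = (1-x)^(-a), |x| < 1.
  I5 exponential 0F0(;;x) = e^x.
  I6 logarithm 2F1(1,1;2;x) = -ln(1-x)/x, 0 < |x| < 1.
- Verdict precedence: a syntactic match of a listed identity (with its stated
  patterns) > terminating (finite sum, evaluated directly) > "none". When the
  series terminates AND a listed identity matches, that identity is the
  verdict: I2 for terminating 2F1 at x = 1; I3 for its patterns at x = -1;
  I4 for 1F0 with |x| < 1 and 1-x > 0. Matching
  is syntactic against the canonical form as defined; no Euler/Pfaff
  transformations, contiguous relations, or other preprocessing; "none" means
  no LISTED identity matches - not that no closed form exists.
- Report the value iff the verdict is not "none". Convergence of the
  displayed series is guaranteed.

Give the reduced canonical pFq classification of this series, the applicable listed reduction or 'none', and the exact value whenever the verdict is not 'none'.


The tell: with t_0 = -\frac{11}{7}, k + 2/3 divides numerator and denominator alike; prefactor -11/7 after cancelling.
Ratio: r(k) = 1 * (k-12) (k+\frac{3}{5}) / [(k-\frac{1}{3}) (k+1)] ; factor over Q: parameters, x = 1, and C = -\frac{11}{7}.

This is -\frac{11}{7} * 2F1(-12, \frac{3}{5}; -\frac{1}{3}; 1) in reduced canonical form. Verdict at x = 1: the Chu-Vandermonde identity I2 matches (terminating 2F1 at x = 1 with n = 12, b = 3/5, c = -\frac{1}{3}). Value: -\frac{34792314227}{354003906250}.


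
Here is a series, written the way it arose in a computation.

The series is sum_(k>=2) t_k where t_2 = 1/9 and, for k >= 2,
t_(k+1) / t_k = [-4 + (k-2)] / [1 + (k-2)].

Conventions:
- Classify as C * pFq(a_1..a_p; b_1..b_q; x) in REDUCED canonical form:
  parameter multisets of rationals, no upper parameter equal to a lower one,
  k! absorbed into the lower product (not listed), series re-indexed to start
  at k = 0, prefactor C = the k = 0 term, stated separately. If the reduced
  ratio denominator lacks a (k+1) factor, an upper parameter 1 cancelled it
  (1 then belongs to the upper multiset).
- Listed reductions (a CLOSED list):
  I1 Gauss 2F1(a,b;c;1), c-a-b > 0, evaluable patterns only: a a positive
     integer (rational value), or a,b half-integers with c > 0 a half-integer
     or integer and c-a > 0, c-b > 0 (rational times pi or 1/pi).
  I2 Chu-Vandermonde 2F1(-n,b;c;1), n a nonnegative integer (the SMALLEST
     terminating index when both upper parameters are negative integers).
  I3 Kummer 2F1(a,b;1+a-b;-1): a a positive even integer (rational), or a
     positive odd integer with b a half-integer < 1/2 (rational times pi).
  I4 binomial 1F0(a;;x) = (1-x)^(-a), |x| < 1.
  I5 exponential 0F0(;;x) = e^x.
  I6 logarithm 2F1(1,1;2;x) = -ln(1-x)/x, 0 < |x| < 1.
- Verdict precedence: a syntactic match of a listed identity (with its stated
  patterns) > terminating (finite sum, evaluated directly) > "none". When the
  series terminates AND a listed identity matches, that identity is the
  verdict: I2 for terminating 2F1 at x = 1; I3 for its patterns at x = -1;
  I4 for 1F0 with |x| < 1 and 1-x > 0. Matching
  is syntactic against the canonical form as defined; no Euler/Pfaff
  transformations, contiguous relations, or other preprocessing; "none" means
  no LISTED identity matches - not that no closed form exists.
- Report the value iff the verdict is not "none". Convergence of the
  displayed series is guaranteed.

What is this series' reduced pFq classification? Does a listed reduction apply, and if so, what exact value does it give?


Classification (C = 1/9): 1F0 with upper {-4}, lower {-}, argument x = 1. Verdict: terminating. With -4 upstairs the series is a 5-term polynomial sum; evaluated term by term. Its exact value is 0.

Key step: with t_0 = 1/9, the expanded ratio factors over Q; C = 1/9, roots give parameters.
Adjacent-term ratio: r(k) = 1 * (k-4) / [(k+1)] ; factor over Q: parameters, x = 1, and C = 1/9.


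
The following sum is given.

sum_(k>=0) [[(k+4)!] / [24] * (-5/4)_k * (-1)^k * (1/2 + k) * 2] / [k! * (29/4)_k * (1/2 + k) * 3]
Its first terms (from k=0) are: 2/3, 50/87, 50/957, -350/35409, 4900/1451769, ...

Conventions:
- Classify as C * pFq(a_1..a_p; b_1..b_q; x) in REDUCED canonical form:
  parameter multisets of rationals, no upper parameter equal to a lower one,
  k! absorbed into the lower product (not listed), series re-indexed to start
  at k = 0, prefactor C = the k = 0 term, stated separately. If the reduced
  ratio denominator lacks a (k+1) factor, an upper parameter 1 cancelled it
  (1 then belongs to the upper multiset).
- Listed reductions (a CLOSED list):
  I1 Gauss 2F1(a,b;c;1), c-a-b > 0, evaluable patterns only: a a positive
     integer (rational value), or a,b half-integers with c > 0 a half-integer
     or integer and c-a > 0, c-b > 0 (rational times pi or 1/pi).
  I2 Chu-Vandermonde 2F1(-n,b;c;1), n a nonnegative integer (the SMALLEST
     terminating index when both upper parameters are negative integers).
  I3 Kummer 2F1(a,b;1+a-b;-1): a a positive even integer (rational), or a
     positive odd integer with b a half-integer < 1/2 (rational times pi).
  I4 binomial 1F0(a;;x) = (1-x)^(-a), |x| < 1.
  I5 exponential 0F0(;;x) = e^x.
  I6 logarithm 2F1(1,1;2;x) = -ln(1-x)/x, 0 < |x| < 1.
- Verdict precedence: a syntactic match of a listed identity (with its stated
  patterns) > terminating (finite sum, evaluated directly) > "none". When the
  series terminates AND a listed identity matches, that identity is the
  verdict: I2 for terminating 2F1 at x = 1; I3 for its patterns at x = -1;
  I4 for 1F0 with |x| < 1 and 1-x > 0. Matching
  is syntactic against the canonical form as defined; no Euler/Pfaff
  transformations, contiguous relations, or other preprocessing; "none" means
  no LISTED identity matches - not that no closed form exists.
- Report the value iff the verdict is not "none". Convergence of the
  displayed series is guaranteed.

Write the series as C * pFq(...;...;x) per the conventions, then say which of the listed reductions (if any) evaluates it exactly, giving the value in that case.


The series (x = -1) is 2F1: upper {-5/4, 5}, lower {29/4}, prefactor 2/3. Verdict: none. No listed pattern accepts 2F1(-5/4, 5; 29/4; -1).

Key observation: x = (-1) and striking the common factor k + 1/2 reduces the term (C = 2/3).
Term ratio: r(k) = (-1) * (k-5/4) (k+5) / [(k+29/4) (k+1)] ; factor over Q: parameters, x = (-1), and C = 2/3.


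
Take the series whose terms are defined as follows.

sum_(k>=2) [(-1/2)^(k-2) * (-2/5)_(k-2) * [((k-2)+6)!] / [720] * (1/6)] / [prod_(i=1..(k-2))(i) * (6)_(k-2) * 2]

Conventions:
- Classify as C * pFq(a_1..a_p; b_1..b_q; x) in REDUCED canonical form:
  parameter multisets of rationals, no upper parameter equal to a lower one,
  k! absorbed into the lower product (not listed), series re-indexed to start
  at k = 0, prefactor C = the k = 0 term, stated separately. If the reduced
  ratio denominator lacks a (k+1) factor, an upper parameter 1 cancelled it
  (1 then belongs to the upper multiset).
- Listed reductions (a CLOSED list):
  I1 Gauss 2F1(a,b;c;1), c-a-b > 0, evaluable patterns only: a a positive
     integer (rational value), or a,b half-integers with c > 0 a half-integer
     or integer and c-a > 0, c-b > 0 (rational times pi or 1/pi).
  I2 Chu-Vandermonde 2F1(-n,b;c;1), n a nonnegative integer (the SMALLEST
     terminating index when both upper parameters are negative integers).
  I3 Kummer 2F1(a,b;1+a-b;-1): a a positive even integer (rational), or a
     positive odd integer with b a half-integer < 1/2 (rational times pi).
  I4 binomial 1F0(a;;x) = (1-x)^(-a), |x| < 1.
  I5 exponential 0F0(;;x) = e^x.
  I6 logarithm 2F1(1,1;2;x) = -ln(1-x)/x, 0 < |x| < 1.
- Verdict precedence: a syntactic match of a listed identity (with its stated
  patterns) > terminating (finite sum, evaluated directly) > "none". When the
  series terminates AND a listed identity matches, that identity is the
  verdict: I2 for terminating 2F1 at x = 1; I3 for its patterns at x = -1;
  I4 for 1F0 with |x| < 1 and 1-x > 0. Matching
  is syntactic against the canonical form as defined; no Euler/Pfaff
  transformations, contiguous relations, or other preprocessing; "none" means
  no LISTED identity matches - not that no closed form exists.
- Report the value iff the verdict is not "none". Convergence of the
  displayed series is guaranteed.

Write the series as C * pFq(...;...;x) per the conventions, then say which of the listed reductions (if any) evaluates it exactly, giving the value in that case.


With C = 1/12: the canonical form is 2F1(-2/5, 7; 6; -1/2). Verdict: none (x = -1/2): each listed identity misses the multisets {-2/5, 7} ; {6}.

The tell: x = (-1/2) and the constant factors (C = 1/12, x = -1/2) combine into one prefactor.
Consecutive-term ratio: r(k) = (-1/2) * (k-2/5) (k+7) / [(k+6) (k+1)] - rational; roots negated = parameters, x = (-1/2), C = 1/12.


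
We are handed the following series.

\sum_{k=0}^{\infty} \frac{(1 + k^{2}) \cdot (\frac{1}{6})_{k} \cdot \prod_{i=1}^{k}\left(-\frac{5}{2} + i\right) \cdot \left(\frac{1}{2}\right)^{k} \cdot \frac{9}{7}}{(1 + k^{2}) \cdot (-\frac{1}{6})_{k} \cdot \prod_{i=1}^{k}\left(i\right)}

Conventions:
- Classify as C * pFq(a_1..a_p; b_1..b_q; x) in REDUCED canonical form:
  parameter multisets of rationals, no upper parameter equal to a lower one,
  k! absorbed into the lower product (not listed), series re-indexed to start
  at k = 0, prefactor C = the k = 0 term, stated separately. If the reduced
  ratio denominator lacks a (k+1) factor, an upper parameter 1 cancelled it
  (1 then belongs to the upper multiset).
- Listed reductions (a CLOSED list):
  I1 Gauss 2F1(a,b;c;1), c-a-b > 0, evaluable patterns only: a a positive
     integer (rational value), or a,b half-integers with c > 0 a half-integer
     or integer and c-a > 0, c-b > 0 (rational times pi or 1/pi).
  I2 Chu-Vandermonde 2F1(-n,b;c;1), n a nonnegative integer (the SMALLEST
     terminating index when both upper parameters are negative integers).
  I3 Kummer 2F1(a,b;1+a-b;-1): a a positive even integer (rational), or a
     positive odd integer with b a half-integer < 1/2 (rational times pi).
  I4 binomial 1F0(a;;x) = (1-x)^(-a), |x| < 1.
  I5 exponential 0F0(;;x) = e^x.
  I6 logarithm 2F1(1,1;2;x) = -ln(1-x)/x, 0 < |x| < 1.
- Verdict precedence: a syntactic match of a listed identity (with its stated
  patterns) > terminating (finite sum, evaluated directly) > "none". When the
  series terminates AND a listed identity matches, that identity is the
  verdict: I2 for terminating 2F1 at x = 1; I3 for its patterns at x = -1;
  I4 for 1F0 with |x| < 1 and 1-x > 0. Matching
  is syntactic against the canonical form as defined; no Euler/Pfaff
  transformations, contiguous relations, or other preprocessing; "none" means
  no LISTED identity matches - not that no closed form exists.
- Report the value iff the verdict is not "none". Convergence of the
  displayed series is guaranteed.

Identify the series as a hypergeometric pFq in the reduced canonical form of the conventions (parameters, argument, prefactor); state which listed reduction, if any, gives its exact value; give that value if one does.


Prefactor \frac{9}{7}, argument \frac{1}{2}: 2F1 with upper {-\frac{3}{2}, \frac{1}{6}} over lower {-\frac{1}{6}}. Verdict: none. A 2F1 with upper {-\frac{3}{2}, \frac{1}{6}} fits none of I1-I6 at x = \frac{1}{2}; the sum runs forever.

Key step: from the first term \frac{9}{7}: the product of the first k integers (C = 9/7, x = 1/2) is k!.
Step ratio: r(k) = \frac{1}{2} * (k-\frac{3}{2}) (k+\frac{1}{6}) / [(k-\frac{1}{6}) (k+1)] - poly over poly, x = \frac{1}{2} from leading terms; C = \frac{9}{7} at k = 0.


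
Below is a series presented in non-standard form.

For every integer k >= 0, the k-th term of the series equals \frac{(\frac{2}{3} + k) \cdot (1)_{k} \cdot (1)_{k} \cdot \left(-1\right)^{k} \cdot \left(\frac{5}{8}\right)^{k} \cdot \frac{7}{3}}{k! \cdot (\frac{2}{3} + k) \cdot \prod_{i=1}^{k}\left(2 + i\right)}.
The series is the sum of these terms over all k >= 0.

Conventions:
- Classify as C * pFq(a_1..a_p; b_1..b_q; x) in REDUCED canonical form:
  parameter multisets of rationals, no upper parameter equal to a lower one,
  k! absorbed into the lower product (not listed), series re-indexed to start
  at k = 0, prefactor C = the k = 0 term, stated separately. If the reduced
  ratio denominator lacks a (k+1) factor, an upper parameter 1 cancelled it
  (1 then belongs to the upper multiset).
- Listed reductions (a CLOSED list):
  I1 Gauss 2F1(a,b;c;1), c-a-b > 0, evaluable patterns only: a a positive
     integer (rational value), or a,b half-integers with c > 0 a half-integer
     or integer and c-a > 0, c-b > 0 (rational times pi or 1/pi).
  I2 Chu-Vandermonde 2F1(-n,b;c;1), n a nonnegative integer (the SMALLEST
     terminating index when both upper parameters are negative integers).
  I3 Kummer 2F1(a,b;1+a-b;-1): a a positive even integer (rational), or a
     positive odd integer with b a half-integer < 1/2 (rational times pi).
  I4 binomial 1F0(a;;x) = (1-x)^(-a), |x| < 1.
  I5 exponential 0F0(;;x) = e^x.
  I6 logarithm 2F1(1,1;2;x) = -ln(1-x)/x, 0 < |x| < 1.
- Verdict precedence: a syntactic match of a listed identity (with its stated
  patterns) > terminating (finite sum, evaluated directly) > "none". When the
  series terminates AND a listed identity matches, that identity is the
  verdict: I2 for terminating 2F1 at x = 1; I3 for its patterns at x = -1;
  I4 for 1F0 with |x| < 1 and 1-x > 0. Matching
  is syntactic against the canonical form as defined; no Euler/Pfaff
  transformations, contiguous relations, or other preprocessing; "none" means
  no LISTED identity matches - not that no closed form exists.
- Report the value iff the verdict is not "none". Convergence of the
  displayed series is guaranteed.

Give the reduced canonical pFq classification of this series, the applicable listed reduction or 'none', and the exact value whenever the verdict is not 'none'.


This is \frac{7}{3} * 2F1(1, 1; 3; -\frac{5}{8}) in reduced canonical form. Verdict: no listed reduction: x = -\frac{5}{8} and upper {1, 1} fail every I1-I6 pattern.

First insight: t_0 being \frac{7}{3}, the (-1)^k factor (C = 7/3, x = -5/8) folds into the argument's sign.
Term ratio: r(k) = -\frac{5}{8} * (k+1) (k+1) / [(k+3) (k+1)] - rational in k. x = -\frac{5}{8}; t_0 = \frac{7}{3}; negate the roots.


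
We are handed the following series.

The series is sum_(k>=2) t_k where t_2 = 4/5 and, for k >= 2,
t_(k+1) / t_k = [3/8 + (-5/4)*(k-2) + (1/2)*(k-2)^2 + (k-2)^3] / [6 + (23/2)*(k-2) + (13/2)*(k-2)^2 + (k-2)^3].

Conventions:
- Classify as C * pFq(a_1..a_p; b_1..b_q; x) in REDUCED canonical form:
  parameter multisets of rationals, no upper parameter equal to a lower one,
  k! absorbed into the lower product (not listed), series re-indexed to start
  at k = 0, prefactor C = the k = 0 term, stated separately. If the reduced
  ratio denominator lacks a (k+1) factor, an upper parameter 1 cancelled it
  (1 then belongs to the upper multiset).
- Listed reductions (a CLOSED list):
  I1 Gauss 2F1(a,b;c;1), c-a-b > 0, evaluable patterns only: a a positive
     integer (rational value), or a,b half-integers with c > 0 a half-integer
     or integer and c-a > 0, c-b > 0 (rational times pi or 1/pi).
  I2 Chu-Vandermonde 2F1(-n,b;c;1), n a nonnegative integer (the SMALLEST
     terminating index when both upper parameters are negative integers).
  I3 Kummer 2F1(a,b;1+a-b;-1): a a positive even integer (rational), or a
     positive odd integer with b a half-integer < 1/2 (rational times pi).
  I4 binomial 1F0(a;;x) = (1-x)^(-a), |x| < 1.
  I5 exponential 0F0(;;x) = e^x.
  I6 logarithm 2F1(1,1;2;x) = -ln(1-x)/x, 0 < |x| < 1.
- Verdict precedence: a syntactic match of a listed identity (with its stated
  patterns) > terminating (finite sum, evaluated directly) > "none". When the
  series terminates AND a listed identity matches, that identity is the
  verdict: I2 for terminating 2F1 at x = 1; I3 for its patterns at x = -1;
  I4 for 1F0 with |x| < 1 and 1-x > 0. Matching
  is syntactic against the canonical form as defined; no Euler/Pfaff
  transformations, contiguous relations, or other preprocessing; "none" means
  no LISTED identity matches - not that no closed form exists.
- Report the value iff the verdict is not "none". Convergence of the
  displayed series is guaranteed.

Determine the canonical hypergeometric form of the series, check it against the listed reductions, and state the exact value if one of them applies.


Key step: t_0 being 4/5, cancel k + 3/2 from the displayed ratio first; then C = 4/5, x = 1.
Adjacent-term ratio: r(k) = 1 * (k-1/2) (k-1/2) / [(k+4) (k+1)] - rational; roots negated = parameters, x = 1, C = 4/5.

Classification (C = 4/5): 2F1 with upper {-1/2, -1/2}, lower {4}, argument x = 1. Verdict: Gauss's theorem I1 (half-integer case) fires (x = 1; upper {-1/2, -1/2} half-integers, c = 4 in the evaluable pattern). Hence: (16384/6125) / pi.


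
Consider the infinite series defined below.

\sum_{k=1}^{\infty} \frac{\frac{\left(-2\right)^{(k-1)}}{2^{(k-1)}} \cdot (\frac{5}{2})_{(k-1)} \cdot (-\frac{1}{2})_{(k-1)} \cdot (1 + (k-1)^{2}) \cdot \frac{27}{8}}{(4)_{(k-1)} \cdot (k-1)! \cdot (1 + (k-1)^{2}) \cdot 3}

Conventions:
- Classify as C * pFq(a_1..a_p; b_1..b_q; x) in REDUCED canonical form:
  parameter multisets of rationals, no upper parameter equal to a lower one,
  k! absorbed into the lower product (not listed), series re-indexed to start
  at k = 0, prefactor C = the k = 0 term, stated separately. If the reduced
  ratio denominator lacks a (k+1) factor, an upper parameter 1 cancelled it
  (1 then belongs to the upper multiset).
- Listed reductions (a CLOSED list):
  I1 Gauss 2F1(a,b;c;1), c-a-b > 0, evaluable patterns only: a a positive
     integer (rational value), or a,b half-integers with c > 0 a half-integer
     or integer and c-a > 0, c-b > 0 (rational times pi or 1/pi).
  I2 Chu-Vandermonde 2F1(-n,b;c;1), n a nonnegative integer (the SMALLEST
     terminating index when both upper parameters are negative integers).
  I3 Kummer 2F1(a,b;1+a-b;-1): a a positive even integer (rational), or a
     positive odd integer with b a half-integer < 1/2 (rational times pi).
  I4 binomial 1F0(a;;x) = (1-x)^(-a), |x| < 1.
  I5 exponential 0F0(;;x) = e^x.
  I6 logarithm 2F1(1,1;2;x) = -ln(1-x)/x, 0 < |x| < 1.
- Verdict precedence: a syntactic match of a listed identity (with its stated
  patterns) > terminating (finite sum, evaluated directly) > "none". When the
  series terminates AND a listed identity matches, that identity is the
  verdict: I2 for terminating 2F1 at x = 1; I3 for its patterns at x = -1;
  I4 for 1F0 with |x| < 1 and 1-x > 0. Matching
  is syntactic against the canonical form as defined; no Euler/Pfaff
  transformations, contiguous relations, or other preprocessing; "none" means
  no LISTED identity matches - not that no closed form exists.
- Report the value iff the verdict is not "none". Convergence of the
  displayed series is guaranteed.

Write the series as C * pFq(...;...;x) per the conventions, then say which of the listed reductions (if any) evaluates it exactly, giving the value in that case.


Classification (C = \frac{9}{8}): 2F1 with upper {-\frac{1}{2}, \frac{5}{2}}, lower {4}, argument x = -1. Verdict: none. Every listed pattern misses the 2F1 form at -1, upper {-\frac{1}{2}, \frac{5}{2}}.

Structural cue: t_0 being \frac{9}{8}, the constant factors (prefactor 9/8) combine into one prefactor.
Step ratio: r(k) = -1 * (k-\frac{1}{2}) (k+\frac{5}{2}) / [(k+4) (k+1)] - rational in k, leading ratio -1; with t_0 = \frac{9}{8}, classification follows.


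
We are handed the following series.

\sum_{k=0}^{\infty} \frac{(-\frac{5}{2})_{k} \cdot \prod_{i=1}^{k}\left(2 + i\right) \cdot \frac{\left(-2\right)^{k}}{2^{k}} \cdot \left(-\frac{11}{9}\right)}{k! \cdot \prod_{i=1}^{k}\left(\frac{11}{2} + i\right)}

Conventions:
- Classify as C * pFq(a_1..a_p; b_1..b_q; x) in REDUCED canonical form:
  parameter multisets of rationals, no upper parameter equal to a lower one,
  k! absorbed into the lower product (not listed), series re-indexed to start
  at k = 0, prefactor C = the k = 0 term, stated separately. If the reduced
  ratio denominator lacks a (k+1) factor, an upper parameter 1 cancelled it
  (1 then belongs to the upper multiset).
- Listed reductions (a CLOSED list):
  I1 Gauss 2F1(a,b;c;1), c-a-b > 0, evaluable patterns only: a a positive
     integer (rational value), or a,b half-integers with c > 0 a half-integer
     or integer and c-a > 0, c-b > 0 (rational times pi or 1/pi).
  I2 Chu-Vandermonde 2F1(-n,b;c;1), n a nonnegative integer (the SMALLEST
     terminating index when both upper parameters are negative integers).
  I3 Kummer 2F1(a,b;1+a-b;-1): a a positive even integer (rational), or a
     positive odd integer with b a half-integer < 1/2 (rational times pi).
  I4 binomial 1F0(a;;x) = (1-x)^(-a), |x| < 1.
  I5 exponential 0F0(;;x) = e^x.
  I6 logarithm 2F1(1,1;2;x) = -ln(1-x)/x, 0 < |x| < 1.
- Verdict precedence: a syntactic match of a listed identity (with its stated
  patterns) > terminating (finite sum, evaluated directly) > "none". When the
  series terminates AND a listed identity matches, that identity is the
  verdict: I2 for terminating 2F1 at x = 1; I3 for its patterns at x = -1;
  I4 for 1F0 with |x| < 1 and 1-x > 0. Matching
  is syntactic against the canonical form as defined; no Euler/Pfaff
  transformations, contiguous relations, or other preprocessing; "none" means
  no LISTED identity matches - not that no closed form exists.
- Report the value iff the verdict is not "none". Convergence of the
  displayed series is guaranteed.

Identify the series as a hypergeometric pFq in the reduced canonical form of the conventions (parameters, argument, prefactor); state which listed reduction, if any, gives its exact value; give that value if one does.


Structural cue: x = -1 and the two k-th powers (C = -11/9) combine into one argument.
Term ratio: r(k) = -1 * (k-\frac{5}{2}) (k+3) / [(k+\frac{13}{2}) (k+1)] - rational in k. x = -1; t_0 = -\frac{11}{9}; negate the roots.

At argument -1: a 2F1 with upper {-\frac{5}{2}, 3}, lower {\frac{13}{2}}, scaled by C = -\frac{11}{9}. Verdict at x = -1: Kummer's theorem (I3) matches (x = -1; c = \frac{13}{2} equals 1+a-b for upper {-\frac{5}{2}, 3}: listed pattern). Its exact value is \left(-\frac{4235}{4096}\right) \cdot \pi.


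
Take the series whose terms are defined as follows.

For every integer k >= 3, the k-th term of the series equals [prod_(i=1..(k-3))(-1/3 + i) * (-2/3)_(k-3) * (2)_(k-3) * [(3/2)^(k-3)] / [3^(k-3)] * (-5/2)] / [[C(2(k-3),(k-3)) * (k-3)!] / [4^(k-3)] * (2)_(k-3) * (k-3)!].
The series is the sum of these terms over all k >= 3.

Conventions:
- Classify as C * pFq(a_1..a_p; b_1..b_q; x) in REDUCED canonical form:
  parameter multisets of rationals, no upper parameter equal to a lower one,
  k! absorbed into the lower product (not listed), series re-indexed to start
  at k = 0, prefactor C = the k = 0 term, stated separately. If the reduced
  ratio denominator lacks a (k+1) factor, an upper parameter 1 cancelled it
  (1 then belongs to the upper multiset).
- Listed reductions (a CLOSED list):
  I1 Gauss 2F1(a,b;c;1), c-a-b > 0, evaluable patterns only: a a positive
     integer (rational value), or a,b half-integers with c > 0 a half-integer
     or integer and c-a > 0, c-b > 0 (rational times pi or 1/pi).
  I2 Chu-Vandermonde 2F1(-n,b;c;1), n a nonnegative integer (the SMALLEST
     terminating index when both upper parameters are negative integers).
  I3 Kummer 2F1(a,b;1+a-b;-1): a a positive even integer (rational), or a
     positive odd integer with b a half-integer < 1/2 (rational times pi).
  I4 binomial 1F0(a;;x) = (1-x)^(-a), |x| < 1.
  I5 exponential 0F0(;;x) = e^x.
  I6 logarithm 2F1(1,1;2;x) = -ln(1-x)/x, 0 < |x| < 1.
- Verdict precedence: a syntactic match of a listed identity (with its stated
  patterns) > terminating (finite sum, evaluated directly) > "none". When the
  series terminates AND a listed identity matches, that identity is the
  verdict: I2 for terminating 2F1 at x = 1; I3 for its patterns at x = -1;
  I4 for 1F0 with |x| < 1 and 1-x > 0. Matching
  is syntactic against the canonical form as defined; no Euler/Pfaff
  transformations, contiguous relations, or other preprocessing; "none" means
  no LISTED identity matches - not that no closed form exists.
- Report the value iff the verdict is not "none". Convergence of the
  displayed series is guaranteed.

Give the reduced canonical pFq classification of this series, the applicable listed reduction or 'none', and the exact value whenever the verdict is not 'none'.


The tell: with t_0 = -5/2, the running product (prefactor -5/2) telescopes to a rising factorial.
Step ratio: r(k) = (1/2) * (k-2/3) (k+2/3) / [(k+1/2) (k+1)] ; factor over Q: parameters, x = (1/2), and C = -5/2.

At argument 1/2: a 2F1 with upper {-2/3, 2/3}, lower {1/2}, scaled by C = -5/2. Verdict: none - at argument 1/2 the multisets {-2/3, 2/3} ; {1/2} match no listed identity.
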